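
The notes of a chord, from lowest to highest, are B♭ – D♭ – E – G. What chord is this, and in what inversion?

E diminished seventh, second inversion

The distinct note names are Bb, Db, E, G. Stacked in thirds they read E–G–Bb–Db, which is a diminished seventh chord on E.
Bb is the fifth of E diminished seventh; fifth in the bass means second inversion (figured bass 4/3).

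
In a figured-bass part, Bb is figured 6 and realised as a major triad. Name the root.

The figures 6 mean the third of the chord is in the bass. If Bb is the third of a major triad, the root is Gb (chord tones Gb–Bb–Db).

Gb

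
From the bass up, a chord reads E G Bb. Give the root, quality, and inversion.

Reducing to letter names: E, G, Bb. These stack in thirds as E–G–Bb — an E diminished triad.
E is the root of E diminished; root in the bass means root position (figured bass 5/3).

E diminished, root position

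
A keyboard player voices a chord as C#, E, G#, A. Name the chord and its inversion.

The pitch classes C#, E, G#, A arrange in thirds as A–C#–E–G#: an A major seventh chord.
The lowest note is C#, the third of the chord, so this is first inversion (figured bass 6/5).

A major seventh, first inversion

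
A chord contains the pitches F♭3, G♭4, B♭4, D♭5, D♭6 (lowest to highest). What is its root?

Gb

Reordering Fb, Gb, Bb, Db into stacked thirds gives Gb–Bb–Db–Fb; the bottom of that stack, Gb, is the root.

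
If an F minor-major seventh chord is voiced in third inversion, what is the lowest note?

The seventh of F minor-major seventh (F–Ab–C–E) is E; that is the bass in third inversion.

E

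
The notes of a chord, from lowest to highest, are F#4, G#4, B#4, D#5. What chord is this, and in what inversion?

Reducing to letter names: F#, G#, B#, D#. These stack in thirds as G#–B#–D#–F# — a G# dominant seventh chord.
F# is the seventh of G# dominant seventh; seventh in the bass means third inversion (figured bass 4/2).

G# dominant seventh, third inversion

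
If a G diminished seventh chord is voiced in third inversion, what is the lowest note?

In third inversion the seventh is lowest. For G diminished seventh (G–Bb–Db–Fb) that is Fb.

Fb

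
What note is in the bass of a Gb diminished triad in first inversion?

Bbb

The third of Gb diminished (Gb–Bbb–Dbb) is Bbb; that is the bass in first inversion.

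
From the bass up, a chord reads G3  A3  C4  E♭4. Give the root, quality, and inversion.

A half-diminished seventh, third inversion

Reducing to letter names: G, A, C, Eb. These stack in thirds as A–C–Eb–G — an A half-diminished seventh chord.
With the seventh (G) in the bass, the chord is in third inversion (figured bass 4/2).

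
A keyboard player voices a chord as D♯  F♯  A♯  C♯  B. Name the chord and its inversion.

Reducing to letter names: D#, F#, A#, C#, B. These stack in thirds as B–D#–F#–A#–C# — a B major ninth chord.
The lowest note is D#, the third of the chord, so this is first inversion.

B major ninth, first inversion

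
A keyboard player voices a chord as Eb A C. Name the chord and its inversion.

The distinct note names are Eb, A, C. Stacked in thirds they read A–C–Eb, which is a diminished triad on A.
Eb is the fifth of A diminished; fifth in the bass means second inversion (figured bass 6/4).

A diminished, second inversion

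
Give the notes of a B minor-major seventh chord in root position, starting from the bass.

B minor-major seventh is B–D–F#–A#. Root position puts the root (B) in the bass, with the remaining tones above: B, D, F#, A#.

B, D, F#, A#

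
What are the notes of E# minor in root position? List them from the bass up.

E#, G#, B#

The chord tones are E#–G#–B#. With the root (E#) lowest for root position: E#, G#, B#.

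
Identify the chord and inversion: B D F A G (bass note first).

The distinct note names are B, D, F, A, G. Stacked in thirds they read G–B–D–F–A, which is a dominant ninth chord on G.
With the third (B) in the bass, the chord is in first inversion.

G dominant ninth, first inversion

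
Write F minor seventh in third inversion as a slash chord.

Third inversion of F minor seventh has the seventh (Eb) in the bass. As a slash chord: Fm7/Eb.

Fm7/Eb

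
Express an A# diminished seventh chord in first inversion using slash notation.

First inversion of A# diminished seventh has the third (C#) in the bass. As a slash chord: A#dim7/C#.

A#dim7/C#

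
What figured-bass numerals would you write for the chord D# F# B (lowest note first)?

6

The notes D#, F#, B stack in thirds as B–D#–F# — a B major triad. The bass D# is the third, so this is first inversion: figured 6.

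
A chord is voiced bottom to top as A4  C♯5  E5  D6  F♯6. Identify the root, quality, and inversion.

Reducing to letter names: A, C#, E, D, F#. These stack in thirds as D–F#–A–C#–E — a D major ninth chord.
With the fifth (A) in the bass, the chord is in second inversion.

D major ninth, second inversion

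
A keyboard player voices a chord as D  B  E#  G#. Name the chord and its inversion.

The distinct note names are D, B, E#, G#. Stacked in thirds they read E#–G#–B–D, which is a diminished seventh chord on E#.
With the seventh (D) in the bass, the chord is in third inversion (figured bass 4/2).

E# diminished seventh, third inversion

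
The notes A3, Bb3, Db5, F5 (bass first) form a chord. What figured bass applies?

4/2

The notes A, Bb, Db, F stack in thirds as Bb–Db–F–A — a Bb minor-major seventh chord. The bass A is the seventh, so this is third inversion: figured 4/2.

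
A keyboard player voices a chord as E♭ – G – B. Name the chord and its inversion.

The distinct note names are Eb, G, B. Stacked in thirds they read Eb–G–B, which is an augmented triad on Eb.
Eb is the root of Eb augmented; root in the bass means root position (figured bass 5/3).

Eb augmented, root position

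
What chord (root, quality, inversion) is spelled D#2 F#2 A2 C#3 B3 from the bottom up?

B dominant ninth, first inversion

The distinct note names are D#, F#, A, C#, B. Stacked in thirds they read B–D#–F#–A–C#, which is a dominant ninth chord on B.
D# is the third of B dominant ninth; third in the bass means first inversion.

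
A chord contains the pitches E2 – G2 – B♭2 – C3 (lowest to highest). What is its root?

Reordering E, G, Bb, C into stacked thirds gives C–E–G–Bb; the bottom of that stack, C, is the root.

C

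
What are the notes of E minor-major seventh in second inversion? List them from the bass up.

B, D#, E, G

Spelling E minor-major seventh: E–G–B–D#. In second inversion the fifth is bass, giving B, D#, E, G from the bottom.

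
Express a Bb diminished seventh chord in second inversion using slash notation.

Second inversion of Bb diminished seventh has the fifth (Fb) in the bass. As a slash chord: Bbdim7/Fb.

Bbdim7/Fb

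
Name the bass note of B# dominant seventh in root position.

B#

B# dominant seventh is B#–D##–F##–A#. Root position places the root in the bass: B#.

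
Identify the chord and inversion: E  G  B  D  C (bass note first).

The pitch classes E, G, B, D, C arrange in thirds as C–E–G–B–D: a C major ninth chord.
The lowest note is E, the third of the chord, so this is first inversion.

C major ninth, first inversion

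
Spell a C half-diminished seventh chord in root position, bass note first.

C, Eb, Gb, Bb

The chord tones are C–Eb–Gb–Bb. With the root (C) lowest for root position: C, Eb, Gb, Bb.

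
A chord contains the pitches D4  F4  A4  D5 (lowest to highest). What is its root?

D

Reordering D, F, A into stacked thirds gives D–F–A; the bottom of that stack, D, is the root.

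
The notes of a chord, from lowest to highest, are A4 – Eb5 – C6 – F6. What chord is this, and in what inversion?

Reducing to letter names: A, Eb, C, F. These stack in thirds as F–A–C–Eb — an F dominant seventh chord.
With the third (A) in the bass, the chord is in first inversion (figured bass 6/5).

F dominant seventh, first inversion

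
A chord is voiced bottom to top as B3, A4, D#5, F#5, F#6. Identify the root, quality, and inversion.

B dominant seventh, root position

The pitch classes B, A, D#, F# arrange in thirds as B–D#–F#–A: a B dominant seventh chord.
The lowest note is B, the root of the chord, so this is root position (figured bass 7).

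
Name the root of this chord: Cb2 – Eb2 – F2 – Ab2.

F

The distinct letter names are Cb, Eb, F, Ab. Arranged as a stack of thirds they read F–Ab–Cb–Eb, so F is the root (an F half-diminished seventh chord).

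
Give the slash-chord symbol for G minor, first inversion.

Gm/Bb

First inversion of G minor has the third (Bb) in the bass. As a slash chord: Gm/Bb.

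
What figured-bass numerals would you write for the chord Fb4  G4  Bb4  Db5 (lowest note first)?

The notes Fb, G, Bb, Db stack in thirds as G–Bb–Db–Fb — a G diminished seventh chord. The bass Fb is the seventh, so this is third inversion: figured 4/2.

4/2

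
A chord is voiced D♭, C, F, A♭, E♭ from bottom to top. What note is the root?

The distinct letter names are Db, C, F, Ab, Eb. Arranged as a stack of thirds they read Db–F–Ab–C–Eb, so Db is the root (a Db major ninth chord).

Db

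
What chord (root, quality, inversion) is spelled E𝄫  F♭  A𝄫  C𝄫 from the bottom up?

Fb half-diminished seventh, third inversion

Reducing to letter names: Ebb, Fb, Abb, Cbb. These stack in thirds as Fb–Abb–Cbb–Ebb — an Fb half-diminished seventh chord.
Ebb is the seventh of Fb half-diminished seventh; seventh in the bass means third inversion (figured bass 4/2).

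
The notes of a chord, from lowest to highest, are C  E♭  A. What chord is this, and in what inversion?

A diminished, first inversion

The distinct note names are C, Eb, A. Stacked in thirds they read A–C–Eb, which is a diminished triad on A.
With the third (C) in the bass, the chord is in first inversion (figured bass 6).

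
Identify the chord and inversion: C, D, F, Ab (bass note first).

The distinct note names are C, D, F, Ab. Stacked in thirds they read D–F–Ab–C, which is a half-diminished seventh chord on D.
The lowest note is C, the seventh of the chord, so this is third inversion (figured bass 4/2).

D half-diminished seventh, third inversion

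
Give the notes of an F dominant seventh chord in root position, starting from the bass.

F, A, C, Eb

The chord tones are F–A–C–Eb. With the root (F) lowest for root position: F, A, C, Eb.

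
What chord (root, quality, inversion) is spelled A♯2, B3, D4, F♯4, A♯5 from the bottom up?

The pitch classes A#, B, D, F# arrange in thirds as B–D–F#–A#: a B minor-major seventh chord.
A# is the seventh of B minor-major seventh; seventh in the bass means third inversion (figured bass 4/2).

B minor-major seventh, third inversion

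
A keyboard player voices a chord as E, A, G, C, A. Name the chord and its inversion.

The distinct note names are E, A, G, C. Stacked in thirds they read A–C–E–G, which is a minor seventh chord on A.
With the fifth (E) in the bass, the chord is in second inversion (figured bass 4/3).

A minor seventh, second inversion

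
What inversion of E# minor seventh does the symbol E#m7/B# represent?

second inversion

E#m7/B# means E# minor seventh with B# in the bass. B# is the fifth of E# minor seventh (E#–G#–B#–D#), so this is second inversion.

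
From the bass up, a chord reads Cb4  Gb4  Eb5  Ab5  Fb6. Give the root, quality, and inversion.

Fb major ninth, second inversion

The distinct note names are Cb, Gb, Eb, Ab, Fb. Stacked in thirds they read Fb–Ab–Cb–Eb–Gb, which is a major ninth chord on Fb.
The lowest note is Cb, the fifth of the chord, so this is second inversion.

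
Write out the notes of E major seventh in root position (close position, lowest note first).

E, G#, B, D#

Spelling E major seventh: E–G#–B–D#. In root position the root is bass, giving E, G#, B, D# from the bottom.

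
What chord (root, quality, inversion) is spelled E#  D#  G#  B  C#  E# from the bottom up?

C# dominant ninth, first inversion

Reducing to letter names: E#, D#, G#, B, C#. These stack in thirds as C#–E#–G#–B–D# — a C# dominant ninth chord.
With the third (E#) in the bass, the chord is in first inversion.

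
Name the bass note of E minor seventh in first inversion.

G

In first inversion the third is lowest. For E minor seventh (E–G–B–D) that is G.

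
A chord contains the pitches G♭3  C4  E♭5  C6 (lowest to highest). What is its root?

C

Gb, C, Eb are the tones of a C diminished triad (C–Eb–Gb), making C the root.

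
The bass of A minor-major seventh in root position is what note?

A

In root position the root is lowest. For A minor-major seventh (A–C–E–G#) that is A.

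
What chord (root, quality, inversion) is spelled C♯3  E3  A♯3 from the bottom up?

The pitch classes C#, E, A# arrange in thirds as A#–C#–E: an A# diminished triad.
C# is the third of A# diminished; third in the bass means first inversion (figured bass 6).

A# diminished, first inversion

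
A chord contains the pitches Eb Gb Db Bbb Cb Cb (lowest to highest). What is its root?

Cb

Reordering Eb, Gb, Db, Bbb, Cb into stacked thirds gives Cb–Eb–Gb–Bbb–Db; the bottom of that stack, Cb, is the root.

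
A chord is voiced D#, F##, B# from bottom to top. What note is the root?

B#

Reordering D#, F##, B# into stacked thirds gives B#–D#–F##; the bottom of that stack, B#, is the root.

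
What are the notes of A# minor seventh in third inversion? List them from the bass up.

G#, A#, C#, E#

A# minor seventh is A#–C#–E#–G#. Third inversion puts the seventh (G#) in the bass, with the remaining tones above: G#, A#, C#, E#.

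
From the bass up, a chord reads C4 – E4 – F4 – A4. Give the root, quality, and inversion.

Reducing to letter names: C, E, F, A. These stack in thirds as F–A–C–E — an F major seventh chord.
With the fifth (C) in the bass, the chord is in second inversion (figured bass 4/3).

F major seventh, second inversion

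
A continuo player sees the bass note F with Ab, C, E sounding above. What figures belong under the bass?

7

The notes F, Ab, C, E stack in thirds as F–Ab–C–E — an F minor-major seventh chord. The bass F is the root, so this is root position: figured 7.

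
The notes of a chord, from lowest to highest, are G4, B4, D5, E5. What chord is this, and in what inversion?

E minor seventh, first inversion

The pitch classes G, B, D, E arrange in thirds as E–G–B–D: an E minor seventh chord.
G is the third of E minor seventh; third in the bass means first inversion (figured bass 6/5).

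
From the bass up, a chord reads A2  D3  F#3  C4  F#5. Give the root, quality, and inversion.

Reducing to letter names: A, D, F#, C. These stack in thirds as D–F#–A–C — a D dominant seventh chord.
With the fifth (A) in the bass, the chord is in second inversion (figured bass 4/3).

D dominant seventh, second inversion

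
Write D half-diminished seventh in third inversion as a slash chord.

Dø7/C

Third inversion of D half-diminished seventh has the seventh (C) in the bass. As a slash chord: Dø7/C.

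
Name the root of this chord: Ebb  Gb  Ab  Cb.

The distinct letter names are Ebb, Gb, Ab, Cb. Arranged as a stack of thirds they read Ab–Cb–Ebb–Gb, so Ab is the root (an Ab half-diminished seventh chord).

Ab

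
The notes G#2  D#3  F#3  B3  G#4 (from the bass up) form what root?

G#

Reordering G#, D#, F#, B into stacked thirds gives G#–B–D#–F#; the bottom of that stack, G#, is the root.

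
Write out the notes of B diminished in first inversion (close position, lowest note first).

Spelling B diminished: B–D–F. In first inversion the third is bass, giving D, F, B from the bottom.

D, F, B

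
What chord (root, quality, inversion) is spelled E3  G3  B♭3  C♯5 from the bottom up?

C# diminished seventh, first inversion

Reducing to letter names: E, G, Bb, C#. These stack in thirds as C#–E–G–Bb — a C# diminished seventh chord.
With the third (E) in the bass, the chord is in first inversion (figured bass 6/5).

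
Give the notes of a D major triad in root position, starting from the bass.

The chord tones are D–F#–A. With the root (D) lowest for root position: D, F#, A.

D, F#, A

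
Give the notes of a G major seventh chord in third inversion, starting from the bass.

F#, G, B, D

Spelling G major seventh: G–B–D–F#. In third inversion the seventh is bass, giving F#, G, B, D from the bottom.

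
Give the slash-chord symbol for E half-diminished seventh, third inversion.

Eø7/D

Third inversion of E half-diminished seventh has the seventh (D) in the bass. As a slash chord: Eø7/D.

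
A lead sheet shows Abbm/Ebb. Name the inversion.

Abbm/Ebb means Abb minor with Ebb in the bass. Ebb is the fifth of Abb minor (Abb–Cbb–Ebb), so this is second inversion.

second inversion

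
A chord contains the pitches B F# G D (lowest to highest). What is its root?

The distinct letter names are B, F#, G, D. Arranged as a stack of thirds they read G–B–D–F#, so G is the root (a G major seventh chord).

G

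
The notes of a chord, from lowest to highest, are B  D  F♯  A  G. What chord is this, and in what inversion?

G major ninth, first inversion

The pitch classes B, D, F#, A, G arrange in thirds as G–B–D–F#–A: a G major ninth chord.
With the third (B) in the bass, the chord is in first inversion.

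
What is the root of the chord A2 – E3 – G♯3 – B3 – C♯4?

A

The distinct letter names are A, E, G#, B, C#. Arranged as a stack of thirds they read A–C#–E–G#–B, so A is the root (an A major ninth chord).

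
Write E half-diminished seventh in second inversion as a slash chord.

Second inversion of E half-diminished seventh has the fifth (Bb) in the bass. As a slash chord: Eø7/Bb.

Eø7/Bb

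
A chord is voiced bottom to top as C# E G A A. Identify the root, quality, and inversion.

A dominant seventh, first inversion

The distinct note names are C#, E, G, A. Stacked in thirds they read A–C#–E–G, which is a dominant seventh chord on A.
With the third (C#) in the bass, the chord is in first inversion (figured bass 6/5).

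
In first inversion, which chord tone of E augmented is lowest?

E augmented is E–G#–B#. First inversion places the third in the bass: G#.

G#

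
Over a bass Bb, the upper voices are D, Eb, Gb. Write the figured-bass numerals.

4/3

The notes Bb, D, Eb, Gb stack in thirds as Eb–Gb–Bb–D — an Eb minor-major seventh chord. The bass Bb is the fifth, so this is second inversion: figured 4/3.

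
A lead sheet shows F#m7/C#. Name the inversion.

F#m7/C# means F# minor seventh with C# in the bass. C# is the fifth of F# minor seventh (F#–A–C#–E), so this is second inversion.

second inversion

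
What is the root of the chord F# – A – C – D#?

D#

Reordering F#, A, C, D# into stacked thirds gives D#–F#–A–C; the bottom of that stack, D#, is the root.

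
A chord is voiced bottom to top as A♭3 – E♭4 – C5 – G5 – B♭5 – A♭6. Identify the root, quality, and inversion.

Ab major ninth, root position

The distinct note names are Ab, Eb, C, G, Bb. Stacked in thirds they read Ab–C–Eb–G–Bb, which is a major ninth chord on Ab.
Ab is the root of Ab major ninth; root in the bass means root position.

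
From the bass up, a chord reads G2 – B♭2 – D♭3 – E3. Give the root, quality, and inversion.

The pitch classes G, Bb, Db, E arrange in thirds as E–G–Bb–Db: an E diminished seventh chord.
With the third (G) in the bass, the chord is in first inversion (figured bass 6/5).

E diminished seventh, first inversion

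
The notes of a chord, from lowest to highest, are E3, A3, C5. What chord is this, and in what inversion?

A minor, second inversion

Reducing to letter names: E, A, C. These stack in thirds as A–C–E — an A minor triad.
With the fifth (E) in the bass, the chord is in second inversion (figured bass 6/4).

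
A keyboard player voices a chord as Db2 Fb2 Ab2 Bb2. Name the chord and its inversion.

Bb half-diminished seventh, first inversion

The pitch classes Db, Fb, Ab, Bb arrange in thirds as Bb–Db–Fb–Ab: a Bb half-diminished seventh chord.
With the third (Db) in the bass, the chord is in first inversion (figured bass 6/5).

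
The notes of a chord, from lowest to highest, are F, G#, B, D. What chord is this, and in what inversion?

The distinct note names are F, G#, B, D. Stacked in thirds they read G#–B–D–F, which is a diminished seventh chord on G#.
With the seventh (F) in the bass, the chord is in third inversion (figured bass 4/2).

G# diminished seventh, third inversion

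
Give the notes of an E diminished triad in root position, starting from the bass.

E, G, Bb

The chord tones are E–G–Bb. With the root (E) lowest for root position: E, G, Bb.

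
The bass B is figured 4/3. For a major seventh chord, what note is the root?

E

The figures 4/3 mean the fifth of the chord is in the bass. If B is the fifth of a major seventh chord, the root is E (chord tones E–G#–B–D#).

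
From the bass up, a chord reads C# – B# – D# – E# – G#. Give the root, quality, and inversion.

C# major ninth, root position

The distinct note names are C#, B#, D#, E#, G#. Stacked in thirds they read C#–E#–G#–B#–D#, which is a major ninth chord on C#.
With the root (C#) in the bass, the chord is in root position.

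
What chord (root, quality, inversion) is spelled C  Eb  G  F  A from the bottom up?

F dominant ninth, second inversion

Reducing to letter names: C, Eb, G, F, A. These stack in thirds as F–A–C–Eb–G — an F dominant ninth chord.
The lowest note is C, the fifth of the chord, so this is second inversion.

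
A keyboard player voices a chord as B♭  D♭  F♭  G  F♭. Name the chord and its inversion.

G diminished seventh, first inversion

Reducing to letter names: Bb, Db, Fb, G. These stack in thirds as G–Bb–Db–Fb — a G diminished seventh chord.
The lowest note is Bb, the third of the chord, so this is first inversion (figured bass 6/5).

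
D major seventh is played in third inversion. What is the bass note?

C#

D major seventh is D–F#–A–C#. Third inversion places the seventh in the bass: C#.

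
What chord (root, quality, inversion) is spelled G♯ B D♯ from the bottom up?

The pitch classes G#, B, D# arrange in thirds as G#–B–D#: a G# minor triad.
G# is the root of G# minor; root in the bass means root position (figured bass 5/3).

G# minor, root position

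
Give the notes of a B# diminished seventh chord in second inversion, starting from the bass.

F#, A, B#, D#

B# diminished seventh is B#–D#–F#–A. Second inversion puts the fifth (F#) in the bass, with the remaining tones above: F#, A, B#, D#.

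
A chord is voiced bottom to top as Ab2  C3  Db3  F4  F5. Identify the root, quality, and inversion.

Db major seventh, second inversion

The pitch classes Ab, C, Db, F arrange in thirds as Db–F–Ab–C: a Db major seventh chord.
The lowest note is Ab, the fifth of the chord, so this is second inversion (figured bass 4/3).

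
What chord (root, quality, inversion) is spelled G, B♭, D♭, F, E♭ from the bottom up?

Eb dominant ninth, first inversion

The distinct note names are G, Bb, Db, F, Eb. Stacked in thirds they read Eb–G–Bb–Db–F, which is a dominant ninth chord on Eb.
G is the third of Eb dominant ninth; third in the bass means first inversion.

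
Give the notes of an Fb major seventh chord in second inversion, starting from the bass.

Cb, Eb, Fb, Ab

Fb major seventh is Fb–Ab–Cb–Eb. Second inversion puts the fifth (Cb) in the bass, with the remaining tones above: Cb, Eb, Fb, Ab.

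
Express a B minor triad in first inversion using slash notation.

First inversion of B minor has the third (D) in the bass. As a slash chord: Bm/D.

Bm/D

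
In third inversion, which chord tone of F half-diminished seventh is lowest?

Eb

The seventh of F half-diminished seventh (F–Ab–Cb–Eb) is Eb; that is the bass in third inversion.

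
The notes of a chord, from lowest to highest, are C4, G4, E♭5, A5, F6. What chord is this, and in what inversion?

The pitch classes C, G, Eb, A, F arrange in thirds as F–A–C–Eb–G: an F dominant ninth chord.
The lowest note is C, the fifth of the chord, so this is second inversion.

F dominant ninth, second inversion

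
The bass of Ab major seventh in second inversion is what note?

In second inversion the fifth is lowest. For Ab major seventh (Ab–C–Eb–G) that is Eb.

Eb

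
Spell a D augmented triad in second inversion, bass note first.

A#, D, F#

The chord tones are D–F#–A#. With the fifth (A#) lowest for second inversion: A#, D, F#.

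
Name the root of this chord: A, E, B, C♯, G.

A, E, B, C#, G are the tones of an A dominant ninth chord (A–C#–E–G–B), making A the root.

A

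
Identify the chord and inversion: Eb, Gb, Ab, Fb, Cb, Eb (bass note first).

The distinct note names are Eb, Gb, Ab, Fb, Cb. Stacked in thirds they read Fb–Ab–Cb–Eb–Gb, which is a major ninth chord on Fb.
The lowest note is Eb, the seventh of the chord, so this is third inversion.

Fb major ninth, third inversion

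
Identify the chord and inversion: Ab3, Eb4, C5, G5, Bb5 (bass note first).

The pitch classes Ab, Eb, C, G, Bb arrange in thirds as Ab–C–Eb–G–Bb: an Ab major ninth chord.
With the root (Ab) in the bass, the chord is in root position.

Ab major ninth, root position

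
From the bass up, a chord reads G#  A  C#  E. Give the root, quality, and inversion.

A major seventh, third inversion

The distinct note names are G#, A, C#, E. Stacked in thirds they read A–C#–E–G#, which is a major seventh chord on A.
With the seventh (G#) in the bass, the chord is in third inversion (figured bass 4/2).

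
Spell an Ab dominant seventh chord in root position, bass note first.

The chord tones are Ab–C–Eb–Gb. With the root (Ab) lowest for root position: Ab, C, Eb, Gb.

Ab, C, Eb, Gb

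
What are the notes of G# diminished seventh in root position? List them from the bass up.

G#, B, D, F

The chord tones are G#–B–D–F. With the root (G#) lowest for root position: G#, B, D, F.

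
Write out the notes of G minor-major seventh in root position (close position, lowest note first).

G, Bb, D, F#

The chord tones are G–Bb–D–F#. With the root (G) lowest for root position: G, Bb, D, F#.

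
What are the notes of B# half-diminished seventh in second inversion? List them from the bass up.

B# half-diminished seventh is B#–D#–F#–A#. Second inversion puts the fifth (F#) in the bass, with the remaining tones above: F#, A#, B#, D#.

F#, A#, B#, D#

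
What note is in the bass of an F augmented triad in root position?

F

The root of F augmented (F–A–C#) is F; that is the bass in root position.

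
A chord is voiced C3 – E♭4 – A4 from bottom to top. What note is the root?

A

The distinct letter names are C, Eb, A. Arranged as a stack of thirds they read A–C–Eb, so A is the root (an A diminished triad).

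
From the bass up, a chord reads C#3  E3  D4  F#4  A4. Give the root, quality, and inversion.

Reducing to letter names: C#, E, D, F#, A. These stack in thirds as D–F#–A–C#–E — a D major ninth chord.
C# is the seventh of D major ninth; seventh in the bass means third inversion.

D major ninth, third inversion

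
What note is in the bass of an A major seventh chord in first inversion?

C#

In first inversion the third is lowest. For A major seventh (A–C#–E–G#) that is C#.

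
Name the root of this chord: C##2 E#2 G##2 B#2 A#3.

C##, E#, G##, B#, A# are the tones of an A# major ninth chord (A#–C##–E#–G##–B#), making A# the root.

A#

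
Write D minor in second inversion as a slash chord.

Dm/A

Second inversion of D minor has the fifth (A) in the bass. As a slash chord: Dm/A.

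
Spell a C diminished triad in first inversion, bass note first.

The chord tones are C–Eb–Gb. With the third (Eb) lowest for first inversion: Eb, Gb, C.

Eb, Gb, C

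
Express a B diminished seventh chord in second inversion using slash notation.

Bdim7/F

Second inversion of B diminished seventh has the fifth (F) in the bass. As a slash chord: Bdim7/F.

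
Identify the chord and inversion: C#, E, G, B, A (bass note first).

A dominant ninth, first inversion

The distinct note names are C#, E, G, B, A. Stacked in thirds they read A–C#–E–G–B, which is a dominant ninth chord on A.
The lowest note is C#, the third of the chord, so this is first inversion.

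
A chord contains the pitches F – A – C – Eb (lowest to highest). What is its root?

The distinct letter names are F, A, C, Eb. Arranged as a stack of thirds they read F–A–C–Eb, so F is the root (an F dominant seventh chord).

F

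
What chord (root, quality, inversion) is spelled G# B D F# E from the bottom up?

The distinct note names are G#, B, D, F#, E. Stacked in thirds they read E–G#–B–D–F#, which is a dominant ninth chord on E.
The lowest note is G#, the third of the chord, so this is first inversion.

E dominant ninth, first inversion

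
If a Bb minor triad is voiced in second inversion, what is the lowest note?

F

In second inversion the fifth is lowest. For Bb minor (Bb–Db–F) that is F.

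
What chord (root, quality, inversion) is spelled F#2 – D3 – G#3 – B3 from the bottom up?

G# half-diminished seventh, third inversion

The pitch classes F#, D, G#, B arrange in thirds as G#–B–D–F#: a G# half-diminished seventh chord.
With the seventh (F#) in the bass, the chord is in third inversion (figured bass 4/2).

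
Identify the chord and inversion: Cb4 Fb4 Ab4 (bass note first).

Reducing to letter names: Cb, Fb, Ab. These stack in thirds as Fb–Ab–Cb — an Fb major triad.
The lowest note is Cb, the fifth of the chord, so this is second inversion (figured bass 6/4).

Fb major, second inversion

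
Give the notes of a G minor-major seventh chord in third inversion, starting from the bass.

F#, G, Bb, D

G minor-major seventh is G–Bb–D–F#. Third inversion puts the seventh (F#) in the bass, with the remaining tones above: F#, G, Bb, D.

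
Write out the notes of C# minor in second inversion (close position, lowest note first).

G#, C#, E

The chord tones are C#–E–G#. With the fifth (G#) lowest for second inversion: G#, C#, E.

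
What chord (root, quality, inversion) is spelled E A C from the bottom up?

Reducing to letter names: E, A, C. These stack in thirds as A–C–E — an A minor triad.
With the fifth (E) in the bass, the chord is in second inversion (figured bass 6/4).

A minor, second inversion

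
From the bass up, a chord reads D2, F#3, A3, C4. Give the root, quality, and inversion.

D dominant seventh, root position

The distinct note names are D, F#, A, C. Stacked in thirds they read D–F#–A–C, which is a dominant seventh chord on D.
The lowest note is D, the root of the chord, so this is root position (figured bass 7).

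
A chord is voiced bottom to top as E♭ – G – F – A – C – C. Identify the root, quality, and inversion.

F dominant ninth, third inversion

The distinct note names are Eb, G, F, A, C. Stacked in thirds they read F–A–C–Eb–G, which is a dominant ninth chord on F.
Eb is the seventh of F dominant ninth; seventh in the bass means third inversion.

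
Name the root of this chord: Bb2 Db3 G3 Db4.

The distinct letter names are Bb, Db, G. Arranged as a stack of thirds they read G–Bb–Db, so G is the root (a G diminished triad).

G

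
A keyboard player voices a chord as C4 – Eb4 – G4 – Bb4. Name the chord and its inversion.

C minor seventh, root position

The distinct note names are C, Eb, G, Bb. Stacked in thirds they read C–Eb–G–Bb, which is a minor seventh chord on C.
C is the root of C minor seventh; root in the bass means root position (figured bass 7).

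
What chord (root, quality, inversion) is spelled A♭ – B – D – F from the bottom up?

B diminished seventh, third inversion

The distinct note names are Ab, B, D, F. Stacked in thirds they read B–D–F–Ab, which is a diminished seventh chord on B.
Ab is the seventh of B diminished seventh; seventh in the bass means third inversion (figured bass 4/2).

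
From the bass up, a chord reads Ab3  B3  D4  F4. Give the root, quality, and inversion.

B diminished seventh, third inversion

The distinct note names are Ab, B, D, F. Stacked in thirds they read B–D–F–Ab, which is a diminished seventh chord on B.
Ab is the seventh of B diminished seventh; seventh in the bass means third inversion (figured bass 4/2).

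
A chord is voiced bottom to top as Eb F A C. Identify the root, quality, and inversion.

F dominant seventh, third inversion

Reducing to letter names: Eb, F, A, C. These stack in thirds as F–A–C–Eb — an F dominant seventh chord.
With the seventh (Eb) in the bass, the chord is in third inversion (figured bass 4/2).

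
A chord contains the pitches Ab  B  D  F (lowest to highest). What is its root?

B

The distinct letter names are Ab, B, D, F. Arranged as a stack of thirds they read B–D–F–Ab, so B is the root (a B diminished seventh chord).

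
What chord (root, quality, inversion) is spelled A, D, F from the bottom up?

Reducing to letter names: A, D, F. These stack in thirds as D–F–A — a D minor triad.
The lowest note is A, the fifth of the chord, so this is second inversion (figured bass 6/4).

D minor, second inversion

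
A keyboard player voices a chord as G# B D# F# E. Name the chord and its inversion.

E major ninth, first inversion

The distinct note names are G#, B, D#, F#, E. Stacked in thirds they read E–G#–B–D#–F#, which is a major ninth chord on E.
G# is the third of E major ninth; third in the bass means first inversion.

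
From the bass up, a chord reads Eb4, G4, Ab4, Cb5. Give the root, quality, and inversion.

The pitch classes Eb, G, Ab, Cb arrange in thirds as Ab–Cb–Eb–G: an Ab minor-major seventh chord.
The lowest note is Eb, the fifth of the chord, so this is second inversion (figured bass 4/3).

Ab minor-major seventh, second inversion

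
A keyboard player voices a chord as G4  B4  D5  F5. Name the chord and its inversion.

The pitch classes G, B, D, F arrange in thirds as G–B–D–F: a G dominant seventh chord.
The lowest note is G, the root of the chord, so this is root position (figured bass 7).

G dominant seventh, root position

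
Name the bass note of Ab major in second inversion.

Ab major is Ab–C–Eb. Second inversion places the fifth in the bass: Eb.

Eb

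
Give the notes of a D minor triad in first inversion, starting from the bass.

D minor is D–F–A. First inversion puts the third (F) in the bass, with the remaining tones above: F, A, D.

F, A, D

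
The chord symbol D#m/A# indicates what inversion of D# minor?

second inversion

D#m/A# means D# minor with A# in the bass. A# is the fifth of D# minor (D#–F#–A#), so this is second inversion.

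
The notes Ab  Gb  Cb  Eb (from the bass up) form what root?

Ab

Reordering Ab, Gb, Cb, Eb into stacked thirds gives Ab–Cb–Eb–Gb; the bottom of that stack, Ab, is the root.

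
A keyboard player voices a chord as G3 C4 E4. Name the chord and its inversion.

The pitch classes G, C, E arrange in thirds as C–E–G: a C major triad.
The lowest note is G, the fifth of the chord, so this is second inversion (figured bass 6/4).

C major, second inversion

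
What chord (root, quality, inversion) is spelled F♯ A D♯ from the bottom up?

D# diminished, first inversion

Reducing to letter names: F#, A, D#. These stack in thirds as D#–F#–A — a D# diminished triad.
F# is the third of D# diminished; third in the bass means first inversion (figured bass 6).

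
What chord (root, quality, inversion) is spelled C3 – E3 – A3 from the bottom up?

A minor, first inversion

Reducing to letter names: C, E, A. These stack in thirds as A–C–E — an A minor triad.
The lowest note is C, the third of the chord, so this is first inversion (figured bass 6).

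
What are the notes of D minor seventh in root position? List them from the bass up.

Spelling D minor seventh: D–F–A–C. In root position the root is bass, giving D, F, A, C from the bottom.

D, F, A, C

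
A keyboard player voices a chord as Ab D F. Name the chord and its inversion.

Reducing to letter names: Ab, D, F. These stack in thirds as D–F–Ab — a D diminished triad.
Ab is the fifth of D diminished; fifth in the bass means second inversion (figured bass 6/4).

D diminished, second inversion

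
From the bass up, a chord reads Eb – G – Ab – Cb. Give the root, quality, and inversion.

Reducing to letter names: Eb, G, Ab, Cb. These stack in thirds as Ab–Cb–Eb–G — an Ab minor-major seventh chord.
The lowest note is Eb, the fifth of the chord, so this is second inversion (figured bass 4/3).

Ab minor-major seventh, second inversion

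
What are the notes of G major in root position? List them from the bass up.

G, B, D

Spelling G major: G–B–D. In root position the root is bass, giving G, B, D from the bottom.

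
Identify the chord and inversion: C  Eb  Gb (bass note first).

C diminished, root position

The pitch classes C, Eb, Gb arrange in thirds as C–Eb–Gb: a C diminished triad.
The lowest note is C, the root of the chord, so this is root position (figured bass 5/3).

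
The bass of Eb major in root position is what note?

Eb major is Eb–G–Bb. Root position places the root in the bass: Eb.

Eb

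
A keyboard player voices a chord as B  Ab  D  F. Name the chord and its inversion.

Reducing to letter names: B, Ab, D, F. These stack in thirds as B–D–F–Ab — a B diminished seventh chord.
With the root (B) in the bass, the chord is in root position (figured bass 7).

B diminished seventh, root position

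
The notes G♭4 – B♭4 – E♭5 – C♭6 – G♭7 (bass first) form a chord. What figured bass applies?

4/3

The notes Gb, Bb, Eb, Cb stack in thirds as Cb–Eb–Gb–Bb — a Cb major seventh chord. The bass Gb is the fifth, so this is second inversion: figured 4/3.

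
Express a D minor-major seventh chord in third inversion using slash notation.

Third inversion of D minor-major seventh has the seventh (C#) in the bass. As a slash chord: Dm(maj7)/C#.

Dm(maj7)/C#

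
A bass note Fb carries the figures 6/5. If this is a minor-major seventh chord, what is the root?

The figures 6/5 mean the third of the chord is in the bass. If Fb is the third of a minor-major seventh chord, the root is Db (chord tones Db–Fb–Ab–C).

Db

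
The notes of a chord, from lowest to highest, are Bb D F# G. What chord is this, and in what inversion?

G minor-major seventh, first inversion

The pitch classes Bb, D, F#, G arrange in thirds as G–Bb–D–F#: a G minor-major seventh chord.
Bb is the third of G minor-major seventh; third in the bass means first inversion (figured bass 6/5).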